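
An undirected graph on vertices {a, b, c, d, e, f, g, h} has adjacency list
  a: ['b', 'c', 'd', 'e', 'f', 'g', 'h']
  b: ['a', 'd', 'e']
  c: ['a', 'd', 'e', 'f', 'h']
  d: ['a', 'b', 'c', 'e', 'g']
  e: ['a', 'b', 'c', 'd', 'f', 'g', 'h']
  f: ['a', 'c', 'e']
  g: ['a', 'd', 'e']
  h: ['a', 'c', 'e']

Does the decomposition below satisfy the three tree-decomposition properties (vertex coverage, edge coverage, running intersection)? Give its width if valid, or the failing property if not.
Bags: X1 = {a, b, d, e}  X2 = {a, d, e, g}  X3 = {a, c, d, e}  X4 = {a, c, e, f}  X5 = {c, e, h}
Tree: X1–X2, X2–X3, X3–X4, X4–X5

A tree decomposition must satisfy three properties: every vertex lies in some bag; for every edge, both endpoints lie together in some bag; and for every vertex, the bags containing it form a connected subtree. Here edge (a,h) lies in no bag, so the decomposition is invalid.

No — edge (a,h) lies in no bag.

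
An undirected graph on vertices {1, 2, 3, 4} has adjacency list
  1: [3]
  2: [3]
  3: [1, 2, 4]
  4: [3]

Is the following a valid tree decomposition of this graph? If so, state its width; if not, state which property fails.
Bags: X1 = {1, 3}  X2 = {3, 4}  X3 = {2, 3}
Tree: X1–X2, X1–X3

Every vertex of G appears in some bag (union = {1, 2, 3, 4}); every edge is covered by a bag; and for each vertex v the set of bags containing v is connected in the bag tree. The decomposition is therefore valid. The largest bag has 2 vertices, so the width is 1.

Yes; width 1.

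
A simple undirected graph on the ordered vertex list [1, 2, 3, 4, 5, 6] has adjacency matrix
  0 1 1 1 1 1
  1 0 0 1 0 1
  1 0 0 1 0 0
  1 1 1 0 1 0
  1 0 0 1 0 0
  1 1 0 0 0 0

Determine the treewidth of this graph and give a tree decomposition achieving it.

Every bag has size at most 3, so the width is 3 − 1 = 2 and tw(G) ≤ 2. Conversely, {1, 2, 4} is a clique of size 3, and the vertices of any clique must share a bag in every tree decomposition; so some bag has ≥ 3 vertices and tw(G) ≥ 2. The upper and lower bounds meet at 2, so that is the treewidth.

Treewidth 2.
One optimal decomposition is:
Bags: B1 = {1, 4, 5}  B2 = {1, 2, 4}  B3 = {1, 2, 6}  B4 = {1, 3, 4}
Tree: B1–B2, B2–B3, B1–B4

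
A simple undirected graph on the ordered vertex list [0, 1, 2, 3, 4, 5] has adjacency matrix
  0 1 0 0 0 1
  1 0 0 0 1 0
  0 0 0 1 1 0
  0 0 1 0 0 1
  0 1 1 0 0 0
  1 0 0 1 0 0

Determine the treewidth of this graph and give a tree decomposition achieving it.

Treewidth 2.
One optimal decomposition is:
Bags: B1 = {0, 1, 5}  B2 = {1, 3, 5}  B3 = {1, 2, 3}  B4 = {1, 2, 4}
Tree: B1–B2, B2–B3, B3–B4

Each bag holds 3 vertices, so the decomposition has width 2, which upper-bounds the treewidth. The edges 1–0–5–3–2–4–1 form a cycle, so G is not a tree and its treewidth is at least 2. The upper and lower bounds meet at 2, so that is the treewidth.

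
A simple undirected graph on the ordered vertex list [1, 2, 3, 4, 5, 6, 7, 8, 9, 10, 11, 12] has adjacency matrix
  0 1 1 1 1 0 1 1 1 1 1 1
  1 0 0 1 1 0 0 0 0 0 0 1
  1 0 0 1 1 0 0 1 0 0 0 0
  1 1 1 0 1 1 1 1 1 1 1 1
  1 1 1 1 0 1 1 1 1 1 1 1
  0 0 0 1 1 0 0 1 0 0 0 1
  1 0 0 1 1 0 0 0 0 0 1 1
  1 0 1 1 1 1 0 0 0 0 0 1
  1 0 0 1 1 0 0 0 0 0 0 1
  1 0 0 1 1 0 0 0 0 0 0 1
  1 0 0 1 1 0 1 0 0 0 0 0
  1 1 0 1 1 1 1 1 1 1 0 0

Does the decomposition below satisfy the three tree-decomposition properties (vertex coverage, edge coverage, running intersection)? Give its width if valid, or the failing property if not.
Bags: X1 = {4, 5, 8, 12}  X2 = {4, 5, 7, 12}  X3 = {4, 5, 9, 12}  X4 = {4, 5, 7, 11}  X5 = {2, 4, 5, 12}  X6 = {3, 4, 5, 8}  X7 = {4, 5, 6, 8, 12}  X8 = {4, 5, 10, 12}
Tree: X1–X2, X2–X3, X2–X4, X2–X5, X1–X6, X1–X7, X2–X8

A tree decomposition must satisfy three properties: every vertex lies in some bag; for every edge, both endpoints lie together in some bag; and for every vertex, the bags containing it form a connected subtree. Here vertex 1 appears in no bag, so the decomposition is invalid.

No — vertex 1 appears in no bag.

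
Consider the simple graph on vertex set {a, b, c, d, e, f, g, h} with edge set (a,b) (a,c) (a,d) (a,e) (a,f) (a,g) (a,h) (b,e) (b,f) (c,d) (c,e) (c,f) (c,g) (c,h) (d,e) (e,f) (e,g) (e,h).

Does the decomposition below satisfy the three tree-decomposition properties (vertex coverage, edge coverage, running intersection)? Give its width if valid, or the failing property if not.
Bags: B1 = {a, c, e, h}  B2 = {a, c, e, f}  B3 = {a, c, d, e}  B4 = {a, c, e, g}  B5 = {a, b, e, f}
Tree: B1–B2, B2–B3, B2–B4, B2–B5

Yes; width 3.

Vertex coverage: the bags together contain {a, b, c, d, e, f, g, h}, the full vertex set. Edge coverage: each edge of G has both endpoints in at least one bag. Running intersection: for every vertex, the bags containing it form a connected subtree. All three properties hold, so this is a valid tree decomposition of width max|bag| − 1 = 3, and hence tw(G) ≤ 3.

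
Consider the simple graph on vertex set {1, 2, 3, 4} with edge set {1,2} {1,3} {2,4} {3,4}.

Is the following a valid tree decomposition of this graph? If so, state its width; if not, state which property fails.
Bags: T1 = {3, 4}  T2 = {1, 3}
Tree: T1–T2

No — vertex 2 appears in no bag.

A tree decomposition must satisfy three properties: every vertex lies in some bag; for every edge, both endpoints lie together in some bag; and for every vertex, the bags containing it form a connected subtree. Here vertex 2 appears in no bag, so the decomposition is invalid.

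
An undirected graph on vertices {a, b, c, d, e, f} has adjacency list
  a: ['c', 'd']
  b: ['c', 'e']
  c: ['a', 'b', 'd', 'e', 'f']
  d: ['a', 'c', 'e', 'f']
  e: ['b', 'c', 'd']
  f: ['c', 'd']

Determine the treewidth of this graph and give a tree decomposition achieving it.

Every bag has size at most 3, so the width is 3 − 1 = 2 and tw(G) ≤ 2. On the other hand G contains the 3-clique {c, d, e}. A clique must lie in a single bag of any decomposition, so no decomposition can have width below 2. Hence tw(G) = 2 exactly.

Treewidth 2.
Bags: B1 = {a, c, d}  B2 = {c, d, e}  B3 = {c, d, f}  B4 = {b, c, e}
Tree: B1–B2, B2–B3, B2–B4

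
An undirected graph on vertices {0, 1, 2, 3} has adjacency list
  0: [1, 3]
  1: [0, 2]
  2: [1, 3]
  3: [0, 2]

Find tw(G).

2

A width-2 tree decomposition is:
Bags: B1 = {1, 2, 3}  B2 = {0, 1, 3}
Tree: B1–B2
Every bag has size at most 3, so the width is 3 − 1 = 2 and tw(G) ≤ 2. For the lower bound, G contains the cycle 3–2–1–0–3, so G is not a forest; only forests have treewidth ≤ 1, hence tw(G) ≥ 2. The upper and lower bounds meet at 2, so that is the treewidth.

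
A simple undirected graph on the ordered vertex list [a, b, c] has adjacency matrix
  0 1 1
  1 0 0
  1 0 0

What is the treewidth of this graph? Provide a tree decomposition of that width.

Treewidth 1.
One such decomposition:
Bags: B1 = {a, b}  B2 = {a, c}
Tree: B1–B2

The largest bag has 2 vertices, giving width 1; this decomposition certifies tw(G) ≤ 1. Since G has at least one edge (e.g. b–a), it is not an edgeless graph, so tw(G) ≥ 1. The upper and lower bounds meet at 1, so that is the treewidth.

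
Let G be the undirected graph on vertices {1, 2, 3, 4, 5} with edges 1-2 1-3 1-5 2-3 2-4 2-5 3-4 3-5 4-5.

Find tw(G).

3

A width-3 tree decomposition is:
Bags: B1 = {1, 2, 3, 5}  B2 = {2, 3, 4, 5}
Tree: B1–B2
Each bag holds 4 vertices, so the decomposition has width 3, which upper-bounds the treewidth. For the lower bound, the 4 vertices {1, 2, 3, 5} are pairwise adjacent, and any tree decomposition puts a clique entirely inside one bag — forcing width ≥ 3. Therefore the treewidth is 3.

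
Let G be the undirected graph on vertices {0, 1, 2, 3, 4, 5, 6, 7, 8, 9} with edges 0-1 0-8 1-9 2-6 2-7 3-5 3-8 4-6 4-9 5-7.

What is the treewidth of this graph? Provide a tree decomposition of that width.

Treewidth 2.
One optimal decomposition is:
Bags: B1 = {0, 1, 8}  B2 = {1, 8, 9}  B3 = {4, 8, 9}  B4 = {4, 6, 8}  B5 = {2, 6, 8}  B6 = {2, 7, 8}  B7 = {5, 7, 8}  B8 = {3, 5, 8}
Tree: B1–B2, B2–B3, B3–B4, B4–B5, B5–B6, B6–B7, B7–B8

Each bag holds 3 vertices, so the decomposition has width 2, which upper-bounds the treewidth. For the lower bound, G contains the cycle 8–0–1–9–4–6–2–7–5–3–8, so G is not a forest; only forests have treewidth ≤ 1, hence tw(G) ≥ 2. Combining the bounds, tw(G) = 2.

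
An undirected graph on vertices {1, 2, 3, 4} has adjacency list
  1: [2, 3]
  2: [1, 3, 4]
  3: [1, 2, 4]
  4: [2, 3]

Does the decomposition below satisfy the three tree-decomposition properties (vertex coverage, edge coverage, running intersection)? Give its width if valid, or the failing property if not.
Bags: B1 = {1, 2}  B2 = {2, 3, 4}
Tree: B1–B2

No — edge (3,1) lies in no bag.

A tree decomposition must satisfy three properties: every vertex lies in some bag; for every edge, both endpoints lie together in some bag; and for every vertex, the bags containing it form a connected subtree. Here edge (3,1) lies in no bag, so the decomposition is invalid.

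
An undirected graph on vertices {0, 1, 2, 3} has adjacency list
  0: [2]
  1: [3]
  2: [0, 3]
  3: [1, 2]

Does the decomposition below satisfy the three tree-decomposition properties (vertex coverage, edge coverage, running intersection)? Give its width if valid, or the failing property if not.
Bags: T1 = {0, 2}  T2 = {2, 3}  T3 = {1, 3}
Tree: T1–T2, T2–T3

Every vertex of G appears in some bag (union = {0, 1, 2, 3}); every edge is covered by a bag; and for each vertex v the set of bags containing v is connected in the bag tree. The decomposition is therefore valid. The largest bag has 2 vertices, so the width is 1.

Yes; width 1.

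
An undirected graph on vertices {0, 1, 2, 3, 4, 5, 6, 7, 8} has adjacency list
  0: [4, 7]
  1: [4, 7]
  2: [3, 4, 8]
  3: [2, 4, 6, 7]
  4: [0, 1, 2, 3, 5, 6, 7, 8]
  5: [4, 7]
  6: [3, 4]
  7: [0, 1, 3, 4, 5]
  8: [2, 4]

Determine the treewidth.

2

A width-2 tree decomposition is:
Bags: B1 = {0, 4, 7}  B2 = {1, 4, 7}  B3 = {4, 5, 7}  B4 = {3, 4, 7}  B5 = {2, 3, 4}  B6 = {2, 4, 8}  B7 = {3, 4, 6}
Tree: B1–B2, B1–B3, B3–B4, B4–B5, B5–B6, B4–B7
Each bag holds 3 vertices, so the decomposition has width 2, which upper-bounds the treewidth. For the lower bound, the 3 vertices {2, 4, 8} are pairwise adjacent, and any tree decomposition puts a clique entirely inside one bag — forcing width ≥ 2. The upper and lower bounds meet at 2, so that is the treewidth.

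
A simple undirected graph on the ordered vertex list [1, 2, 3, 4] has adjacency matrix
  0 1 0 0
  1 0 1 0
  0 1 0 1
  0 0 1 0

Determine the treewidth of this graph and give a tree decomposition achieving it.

The largest bag has 2 vertices, giving width 1; this decomposition certifies tw(G) ≤ 1. G has an edge, so its treewidth is at least 1. Combining the bounds, tw(G) = 1.

Treewidth 1.
One such decomposition:
Bags: B1 = {2, 3}  B2 = {1, 2}  B3 = {3, 4}
Tree: B1–B2, B1–B3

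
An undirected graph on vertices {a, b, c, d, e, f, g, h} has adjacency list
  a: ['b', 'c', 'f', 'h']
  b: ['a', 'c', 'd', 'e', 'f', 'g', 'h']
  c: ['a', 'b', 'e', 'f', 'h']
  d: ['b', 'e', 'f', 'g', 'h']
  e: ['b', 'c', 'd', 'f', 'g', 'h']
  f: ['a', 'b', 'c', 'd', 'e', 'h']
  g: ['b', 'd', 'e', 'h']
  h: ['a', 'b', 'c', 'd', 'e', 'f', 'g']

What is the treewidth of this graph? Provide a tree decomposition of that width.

Treewidth 4.
One optimal decomposition is:
Bags: B1 = {b, c, e, f, h}  B2 = {b, d, e, f, h}  B3 = {a, b, c, f, h}  B4 = {b, d, e, g, h}
Tree: B1–B2, B1–B3, B2–B4

Each bag holds 5 vertices, so the decomposition has width 4, which upper-bounds the treewidth. On the other hand G contains the 5-clique {b, d, e, g, h}. A clique must lie in a single bag of any decomposition, so no decomposition can have width below 4. Hence tw(G) = 4 exactly.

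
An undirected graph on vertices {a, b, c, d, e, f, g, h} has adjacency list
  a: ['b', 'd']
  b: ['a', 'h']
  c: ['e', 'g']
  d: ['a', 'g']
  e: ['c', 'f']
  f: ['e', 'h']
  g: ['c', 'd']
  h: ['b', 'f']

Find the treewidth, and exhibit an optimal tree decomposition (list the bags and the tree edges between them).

Treewidth 2.
Bags: B1 = {b, f, h}  B2 = {b, e, f}  B3 = {b, c, e}  B4 = {b, c, g}  B5 = {b, d, g}  B6 = {a, b, d}
Tree: B1–B2, B2–B3, B3–B4, B4–B5, B5–B6

Every bag has size at most 3, so the width is 3 − 1 = 2 and tw(G) ≤ 2. Since b–h–f–e–c–g–d–a–b is a cycle in G, G is not acyclic. Forests are exactly the graphs of treewidth ≤ 1, so tw(G) ≥ 2. Hence tw(G) = 2 exactly.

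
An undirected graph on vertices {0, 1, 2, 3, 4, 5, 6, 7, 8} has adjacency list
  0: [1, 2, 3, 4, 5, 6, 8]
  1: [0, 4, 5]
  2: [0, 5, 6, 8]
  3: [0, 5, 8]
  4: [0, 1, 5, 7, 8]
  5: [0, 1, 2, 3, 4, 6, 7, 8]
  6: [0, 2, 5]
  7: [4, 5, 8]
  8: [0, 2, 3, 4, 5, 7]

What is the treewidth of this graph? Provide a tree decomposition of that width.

Every bag has size at most 4, so the width is 4 − 1 = 3 and tw(G) ≤ 3. For the lower bound, the 4 vertices {0, 2, 5, 8} are pairwise adjacent, and any tree decomposition puts a clique entirely inside one bag — forcing width ≥ 3. The upper and lower bounds meet at 3, so that is the treewidth.

Treewidth 3.
Bags: B1 = {0, 2, 5, 6}  B2 = {0, 2, 5, 8}  B3 = {0, 4, 5, 8}  B4 = {0, 1, 4, 5}  B5 = {4, 5, 7, 8}  B6 = {0, 3, 5, 8}
Tree: B1–B2, B2–B3, B3–B4, B3–B5, B2–B6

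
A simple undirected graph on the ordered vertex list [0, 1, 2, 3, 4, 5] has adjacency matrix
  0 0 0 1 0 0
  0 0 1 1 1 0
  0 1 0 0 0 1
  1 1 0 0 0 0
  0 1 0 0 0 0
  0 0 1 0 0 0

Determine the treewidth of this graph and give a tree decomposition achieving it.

Treewidth 1.
One such decomposition:
Bags: B1 = {2, 5}  B2 = {1, 2}  B3 = {1, 4}  B4 = {1, 3}  B5 = {0, 3}
Tree: B1–B2, B2–B3, B2–B4, B4–B5

The largest bag has 2 vertices, giving width 1; this decomposition certifies tw(G) ≤ 1. Since G has at least one edge (e.g. 2–5), it is not an edgeless graph, so tw(G) ≥ 1. Hence tw(G) = 1 exactly.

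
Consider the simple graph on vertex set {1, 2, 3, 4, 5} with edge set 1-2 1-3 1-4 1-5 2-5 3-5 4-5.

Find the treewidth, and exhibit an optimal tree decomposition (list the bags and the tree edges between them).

Each bag holds 3 vertices, so the decomposition has width 2, which upper-bounds the treewidth. Conversely, {1, 2, 5} is a clique of size 3, and the vertices of any clique must share a bag in every tree decomposition; so some bag has ≥ 3 vertices and tw(G) ≥ 2. Hence tw(G) = 2 exactly.

Treewidth 2.
One such decomposition:
Bags: B1 = {1, 2, 5}  B2 = {1, 3, 5}  B3 = {1, 4, 5}
Tree: B1–B2, B1–B3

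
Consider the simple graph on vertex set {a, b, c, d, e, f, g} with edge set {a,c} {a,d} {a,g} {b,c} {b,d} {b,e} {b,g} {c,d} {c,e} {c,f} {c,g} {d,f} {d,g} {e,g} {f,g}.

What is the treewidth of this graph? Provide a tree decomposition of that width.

Treewidth 3.
One such decomposition:
Bags: B1 = {c, d, f, g}  B2 = {b, c, d, g}  B3 = {a, c, d, g}  B4 = {b, c, e, g}
Tree: B1–B2, B2–B3, B2–B4

Every bag has size at most 4, so the width is 4 − 1 = 3 and tw(G) ≤ 3. Conversely, {c, d, f, g} is a clique of size 4, and the vertices of any clique must share a bag in every tree decomposition; so some bag has ≥ 4 vertices and tw(G) ≥ 3. The upper and lower bounds meet at 3, so that is the treewidth.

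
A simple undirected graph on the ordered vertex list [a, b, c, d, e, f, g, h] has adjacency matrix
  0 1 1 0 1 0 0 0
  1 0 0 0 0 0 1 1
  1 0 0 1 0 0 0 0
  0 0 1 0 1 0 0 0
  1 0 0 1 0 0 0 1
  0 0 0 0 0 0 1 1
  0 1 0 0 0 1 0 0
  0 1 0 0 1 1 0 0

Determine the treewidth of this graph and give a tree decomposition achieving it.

Treewidth 2.
One optimal decomposition is:
Bags: B1 = {c, d, e}  B2 = {a, c, e}  B3 = {a, e, h}  B4 = {a, b, h}  B5 = {b, f, h}  B6 = {b, f, g}
Tree: B1–B2, B2–B3, B3–B4, B4–B5, B5–B6

Each bag holds 3 vertices, so the decomposition has width 2, which upper-bounds the treewidth. The edges d–c–a–e–d form a cycle, so G is not a tree and its treewidth is at least 2. Hence tw(G) = 2 exactly.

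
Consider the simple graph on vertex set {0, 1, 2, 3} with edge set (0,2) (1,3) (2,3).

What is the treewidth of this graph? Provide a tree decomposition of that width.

Every bag has size at most 2, so the width is 2 − 1 = 1 and tw(G) ≤ 1. Any graph with an edge has treewidth ≥ 1, and G has the edge 2–3. Therefore the treewidth is 1.

Treewidth 1.
One such decomposition:
Bags: B1 = {2, 3}  B2 = {1, 3}  B3 = {0, 2}
Tree: B1–B2, B1–B3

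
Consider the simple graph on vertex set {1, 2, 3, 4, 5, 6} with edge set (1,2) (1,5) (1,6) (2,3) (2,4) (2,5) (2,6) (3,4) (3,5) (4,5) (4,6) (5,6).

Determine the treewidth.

3

A width-3 tree decomposition is:
Bags: B1 = {2, 4, 5, 6}  B2 = {1, 2, 5, 6}  B3 = {2, 3, 4, 5}
Tree: B1–B2, B1–B3
The largest bag has 4 vertices, giving width 3; this decomposition certifies tw(G) ≤ 3. On the other hand G contains the 4-clique {1, 2, 5, 6}. A clique must lie in a single bag of any decomposition, so no decomposition can have width below 3. Hence tw(G) = 3 exactly.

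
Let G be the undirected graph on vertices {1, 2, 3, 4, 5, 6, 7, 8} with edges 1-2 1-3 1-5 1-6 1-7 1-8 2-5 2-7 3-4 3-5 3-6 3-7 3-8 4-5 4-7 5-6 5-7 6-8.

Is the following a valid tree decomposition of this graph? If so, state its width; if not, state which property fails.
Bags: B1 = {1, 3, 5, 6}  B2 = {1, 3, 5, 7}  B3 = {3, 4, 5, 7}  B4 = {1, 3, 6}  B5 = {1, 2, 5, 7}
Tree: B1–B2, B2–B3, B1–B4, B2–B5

A tree decomposition must satisfy three properties: every vertex lies in some bag; for every edge, both endpoints lie together in some bag; and for every vertex, the bags containing it form a connected subtree. Here vertex 8 appears in no bag, so the decomposition is invalid.

No — vertex 8 appears in no bag.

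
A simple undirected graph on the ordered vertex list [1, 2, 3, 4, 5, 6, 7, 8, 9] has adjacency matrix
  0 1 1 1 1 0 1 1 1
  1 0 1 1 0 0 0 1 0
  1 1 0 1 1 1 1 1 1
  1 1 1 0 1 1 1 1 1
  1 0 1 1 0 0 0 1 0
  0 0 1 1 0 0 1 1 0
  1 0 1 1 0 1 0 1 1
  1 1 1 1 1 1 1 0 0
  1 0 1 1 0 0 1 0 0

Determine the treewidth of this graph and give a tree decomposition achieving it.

Treewidth 4.
One optimal decomposition is:
Bags: B1 = {1, 3, 4, 7, 8}  B2 = {1, 3, 4, 7, 9}  B3 = {1, 3, 4, 5, 8}  B4 = {3, 4, 6, 7, 8}  B5 = {1, 2, 3, 4, 8}
Tree: B1–B2, B1–B3, B1–B4, B1–B5

The largest bag has 5 vertices, giving width 4; this decomposition certifies tw(G) ≤ 4. Conversely, {1, 2, 3, 4, 8} is a clique of size 5, and the vertices of any clique must share a bag in every tree decomposition; so some bag has ≥ 5 vertices and tw(G) ≥ 4. Therefore the treewidth is 4.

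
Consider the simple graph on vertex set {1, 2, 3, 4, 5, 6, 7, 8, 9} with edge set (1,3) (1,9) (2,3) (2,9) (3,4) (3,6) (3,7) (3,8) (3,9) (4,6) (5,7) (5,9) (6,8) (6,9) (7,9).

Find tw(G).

2

A width-2 tree decomposition is:
Bags: B1 = {3, 7, 9}  B2 = {3, 6, 9}  B3 = {2, 3, 9}  B4 = {1, 3, 9}  B5 = {3, 6, 8}  B6 = {3, 4, 6}  B7 = {5, 7, 9}
Tree: B1–B2, B2–B3, B1–B4, B2–B5, B5–B6, B1–B7
The largest bag has 3 vertices, giving width 2; this decomposition certifies tw(G) ≤ 2. On the other hand G contains the 3-clique {3, 6, 8}. A clique must lie in a single bag of any decomposition, so no decomposition can have width below 2. Combining the bounds, tw(G) = 2.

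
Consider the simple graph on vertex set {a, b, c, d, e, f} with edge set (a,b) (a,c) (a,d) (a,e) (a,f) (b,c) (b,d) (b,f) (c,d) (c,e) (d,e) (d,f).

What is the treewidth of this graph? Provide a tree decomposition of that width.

Each bag holds 4 vertices, so the decomposition has width 3, which upper-bounds the treewidth. On the other hand G contains the 4-clique {a, c, d, e}. A clique must lie in a single bag of any decomposition, so no decomposition can have width below 3. Combining the bounds, tw(G) = 3.

Treewidth 3.
Bags: B1 = {a, b, c, d}  B2 = {a, b, d, f}  B3 = {a, c, d, e}
Tree: B1–B2, B1–B3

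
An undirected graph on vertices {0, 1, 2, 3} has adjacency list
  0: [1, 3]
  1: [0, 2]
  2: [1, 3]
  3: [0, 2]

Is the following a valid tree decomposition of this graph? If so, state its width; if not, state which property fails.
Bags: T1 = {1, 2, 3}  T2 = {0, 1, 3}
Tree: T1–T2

Yes; width 2.

Vertex coverage: the bags together contain {0, 1, 2, 3}, the full vertex set. Edge coverage: each edge of G has both endpoints in at least one bag. Running intersection: for every vertex, the bags containing it form a connected subtree. All three properties hold, so this is a valid tree decomposition of width max|bag| − 1 = 2, and hence tw(G) ≤ 2.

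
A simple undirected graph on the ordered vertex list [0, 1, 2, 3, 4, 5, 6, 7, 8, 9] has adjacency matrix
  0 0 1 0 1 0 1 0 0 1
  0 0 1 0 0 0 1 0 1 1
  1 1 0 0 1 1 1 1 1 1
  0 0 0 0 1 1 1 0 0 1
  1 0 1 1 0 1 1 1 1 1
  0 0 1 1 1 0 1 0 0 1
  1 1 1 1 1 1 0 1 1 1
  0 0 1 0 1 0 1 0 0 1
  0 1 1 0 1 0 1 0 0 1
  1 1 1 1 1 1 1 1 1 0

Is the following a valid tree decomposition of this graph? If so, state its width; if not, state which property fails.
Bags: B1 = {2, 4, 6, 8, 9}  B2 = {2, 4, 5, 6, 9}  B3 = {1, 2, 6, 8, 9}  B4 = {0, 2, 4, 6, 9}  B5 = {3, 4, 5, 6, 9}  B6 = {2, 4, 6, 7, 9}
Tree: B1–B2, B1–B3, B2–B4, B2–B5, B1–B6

Yes; width 4.

Every vertex of G appears in some bag (union = {0, 1, 2, 3, 4, 5, 6, 7, 8, 9}); every edge is covered by a bag; and for each vertex v the set of bags containing v is connected in the bag tree. The decomposition is therefore valid. The largest bag has 5 vertices, so the width is 4.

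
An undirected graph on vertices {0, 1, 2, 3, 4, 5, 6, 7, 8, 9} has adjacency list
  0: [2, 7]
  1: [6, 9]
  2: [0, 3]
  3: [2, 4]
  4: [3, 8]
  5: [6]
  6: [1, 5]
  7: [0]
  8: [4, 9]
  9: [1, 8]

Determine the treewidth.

1

A width-1 tree decomposition is:
Bags: B1 = {0, 7}  B2 = {0, 2}  B3 = {2, 3}  B4 = {3, 4}  B5 = {4, 8}  B6 = {8, 9}  B7 = {1, 9}  B8 = {1, 6}  B9 = {5, 6}
Tree: B1–B2, B2–B3, B3–B4, B4–B5, B5–B6, B6–B7, B7–B8, B8–B9
The largest bag has 2 vertices, giving width 1; this decomposition certifies tw(G) ≤ 1. Since G has at least one edge (e.g. 7–0), it is not an edgeless graph, so tw(G) ≥ 1. The upper and lower bounds meet at 1, so that is the treewidth.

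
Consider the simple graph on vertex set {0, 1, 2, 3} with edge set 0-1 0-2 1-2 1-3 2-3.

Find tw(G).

A width-2 tree decomposition is:
Bags: B1 = {0, 1, 2}  B2 = {1, 2, 3}
Tree: B1–B2
Each bag holds 3 vertices, so the decomposition has width 2, which upper-bounds the treewidth. On the other hand G contains the 3-clique {0, 1, 2}. A clique must lie in a single bag of any decomposition, so no decomposition can have width below 2. Combining the bounds, tw(G) = 2.

2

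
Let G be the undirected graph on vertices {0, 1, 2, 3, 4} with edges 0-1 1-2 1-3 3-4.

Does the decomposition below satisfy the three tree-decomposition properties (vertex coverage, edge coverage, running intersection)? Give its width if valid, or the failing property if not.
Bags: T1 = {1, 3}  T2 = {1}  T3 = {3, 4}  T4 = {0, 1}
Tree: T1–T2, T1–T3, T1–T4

No — vertex 2 appears in no bag.

A tree decomposition must satisfy three properties: every vertex lies in some bag; for every edge, both endpoints lie together in some bag; and for every vertex, the bags containing it form a connected subtree. Here vertex 2 appears in no bag, so the decomposition is invalid.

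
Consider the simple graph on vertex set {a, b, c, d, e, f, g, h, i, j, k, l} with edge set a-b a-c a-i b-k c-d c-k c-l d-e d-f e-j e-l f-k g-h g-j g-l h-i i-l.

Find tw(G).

A width-3 tree decomposition is:
Bags: B1 = {g, h, i, j}  B2 = {g, i, j, l}  B3 = {e, i, j, l}  B4 = {a, e, i, l}  B5 = {a, c, e, l}  B6 = {a, c, d, e}  B7 = {a, b, c, d}  B8 = {b, c, d, k}  B9 = {b, d, f, k}
Tree: B1–B2, B2–B3, B3–B4, B4–B5, B5–B6, B6–B7, B7–B8, B8–B9
Each bag holds 4 vertices, so the decomposition has width 3, which upper-bounds the treewidth. For the lower bound: the 4 vertex sets {g,h,j}, {i}, {l}, {a,c,d,e} are disjoint, each induces a connected subgraph, and every pair is joined by at least one edge of G. Contracting each set to a single vertex therefore yields K_{4} as a minor, and since treewidth is minor-monotone, tw(G) ≥ tw(K_{4}) = 3. Therefore the treewidth is 3.

3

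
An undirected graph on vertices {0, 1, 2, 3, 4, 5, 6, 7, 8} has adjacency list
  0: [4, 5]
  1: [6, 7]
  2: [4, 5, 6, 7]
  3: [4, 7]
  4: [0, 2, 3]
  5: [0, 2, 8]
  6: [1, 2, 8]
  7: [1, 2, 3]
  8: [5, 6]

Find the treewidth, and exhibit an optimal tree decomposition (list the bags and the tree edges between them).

Each bag holds 4 vertices, so the decomposition has width 3, which upper-bounds the treewidth. For the lower bound: the 4 vertex sets {0,5,8}, {6}, {2}, {1,3,4,7} are disjoint, each induces a connected subgraph, and every pair is joined by at least one edge of G. Contracting each set to a single vertex therefore yields K_{4} as a minor, and since treewidth is minor-monotone, tw(G) ≥ tw(K_{4}) = 3. The upper and lower bounds meet at 3, so that is the treewidth.

Treewidth 3.
One such decomposition:
Bags: B1 = {0, 5, 6, 8}  B2 = {0, 2, 5, 6}  B3 = {0, 2, 4, 6}  B4 = {1, 2, 4, 6}  B5 = {1, 2, 4, 7}  B6 = {1, 3, 4, 7}
Tree: B1–B2, B2–B3, B3–B4, B4–B5, B5–B6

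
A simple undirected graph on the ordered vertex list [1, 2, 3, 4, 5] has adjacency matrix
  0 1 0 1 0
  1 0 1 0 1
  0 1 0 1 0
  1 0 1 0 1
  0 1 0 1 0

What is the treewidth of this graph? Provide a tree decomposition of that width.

The largest bag has 3 vertices, giving width 2; this decomposition certifies tw(G) ≤ 2. The edges 2–3–4–5–2 form a cycle, so G is not a tree and its treewidth is at least 2. Combining the bounds, tw(G) = 2.

Treewidth 2.
Bags: B1 = {2, 3, 4}  B2 = {2, 4, 5}  B3 = {1, 2, 4}
Tree: B1–B2, B2–B3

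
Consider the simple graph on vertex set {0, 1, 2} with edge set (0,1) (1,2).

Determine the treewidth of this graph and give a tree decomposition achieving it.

Every bag has size at most 2, so the width is 2 − 1 = 1 and tw(G) ≤ 1. Any graph with an edge has treewidth ≥ 1, and G has the edge 1–2. Hence tw(G) = 1 exactly.

Treewidth 1.
Bags: B1 = {1, 2}  B2 = {0, 1}
Tree: B1–B2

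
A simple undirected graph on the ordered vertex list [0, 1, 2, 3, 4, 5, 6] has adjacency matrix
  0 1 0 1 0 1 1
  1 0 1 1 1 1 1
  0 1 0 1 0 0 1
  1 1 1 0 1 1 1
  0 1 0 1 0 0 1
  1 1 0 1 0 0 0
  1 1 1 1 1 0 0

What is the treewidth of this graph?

3

A width-3 tree decomposition is:
Bags: B1 = {0, 1, 3, 6}  B2 = {0, 1, 3, 5}  B3 = {1, 2, 3, 6}  B4 = {1, 3, 4, 6}
Tree: B1–B2, B1–B3, B1–B4
Each bag holds 4 vertices, so the decomposition has width 3, which upper-bounds the treewidth. On the other hand G contains the 4-clique {0, 1, 3, 5}. A clique must lie in a single bag of any decomposition, so no decomposition can have width below 3. Combining the bounds, tw(G) = 3.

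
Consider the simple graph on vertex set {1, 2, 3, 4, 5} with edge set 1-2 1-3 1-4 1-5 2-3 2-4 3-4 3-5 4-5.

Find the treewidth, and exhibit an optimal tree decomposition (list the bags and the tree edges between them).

Every bag has size at most 4, so the width is 4 − 1 = 3 and tw(G) ≤ 3. For the lower bound, the 4 vertices {1, 2, 3, 4} are pairwise adjacent, and any tree decomposition puts a clique entirely inside one bag — forcing width ≥ 3. Hence tw(G) = 3 exactly.

Treewidth 3.
Bags: B1 = {1, 2, 3, 4}  B2 = {1, 3, 4, 5}
Tree: B1–B2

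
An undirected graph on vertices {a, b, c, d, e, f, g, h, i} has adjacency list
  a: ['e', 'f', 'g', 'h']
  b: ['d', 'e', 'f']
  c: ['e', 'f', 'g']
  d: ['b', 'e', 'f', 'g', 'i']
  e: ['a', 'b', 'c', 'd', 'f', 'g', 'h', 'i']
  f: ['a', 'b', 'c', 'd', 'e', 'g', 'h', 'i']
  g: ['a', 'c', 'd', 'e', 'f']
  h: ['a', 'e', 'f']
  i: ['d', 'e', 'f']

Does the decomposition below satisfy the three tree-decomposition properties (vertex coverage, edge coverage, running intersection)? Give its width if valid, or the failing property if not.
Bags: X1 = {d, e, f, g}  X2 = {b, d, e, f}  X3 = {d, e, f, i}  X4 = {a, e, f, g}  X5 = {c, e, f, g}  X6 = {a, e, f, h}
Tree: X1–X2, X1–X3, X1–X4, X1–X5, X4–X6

Every vertex of G appears in some bag (union = {a, b, c, d, e, f, g, h, i}); every edge is covered by a bag; and for each vertex v the set of bags containing v is connected in the bag tree. The decomposition is therefore valid. The largest bag has 4 vertices, so the width is 3.

Yes; width 3.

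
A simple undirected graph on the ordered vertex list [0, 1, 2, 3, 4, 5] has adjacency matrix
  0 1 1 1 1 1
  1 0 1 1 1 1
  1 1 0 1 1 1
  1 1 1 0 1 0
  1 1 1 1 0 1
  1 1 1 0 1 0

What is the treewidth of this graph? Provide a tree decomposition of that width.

Treewidth 4.
One such decomposition:
Bags: B1 = {0, 1, 2, 3, 4}  B2 = {0, 1, 2, 4, 5}
Tree: B1–B2

The largest bag has 5 vertices, giving width 4; this decomposition certifies tw(G) ≤ 4. On the other hand G contains the 5-clique {0, 1, 2, 3, 4}. A clique must lie in a single bag of any decomposition, so no decomposition can have width below 4. The upper and lower bounds meet at 4, so that is the treewidth.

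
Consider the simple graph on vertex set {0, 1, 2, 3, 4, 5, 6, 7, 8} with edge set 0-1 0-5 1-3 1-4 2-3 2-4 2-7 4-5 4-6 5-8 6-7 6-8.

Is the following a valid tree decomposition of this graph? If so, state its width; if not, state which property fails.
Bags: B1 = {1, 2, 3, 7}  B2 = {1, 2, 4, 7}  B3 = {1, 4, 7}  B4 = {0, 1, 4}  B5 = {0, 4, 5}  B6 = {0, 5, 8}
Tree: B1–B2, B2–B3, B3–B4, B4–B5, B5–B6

No — vertex 6 appears in no bag.

A tree decomposition must satisfy three properties: every vertex lies in some bag; for every edge, both endpoints lie together in some bag; and for every vertex, the bags containing it form a connected subtree. Here vertex 6 appears in no bag, so the decomposition is invalid.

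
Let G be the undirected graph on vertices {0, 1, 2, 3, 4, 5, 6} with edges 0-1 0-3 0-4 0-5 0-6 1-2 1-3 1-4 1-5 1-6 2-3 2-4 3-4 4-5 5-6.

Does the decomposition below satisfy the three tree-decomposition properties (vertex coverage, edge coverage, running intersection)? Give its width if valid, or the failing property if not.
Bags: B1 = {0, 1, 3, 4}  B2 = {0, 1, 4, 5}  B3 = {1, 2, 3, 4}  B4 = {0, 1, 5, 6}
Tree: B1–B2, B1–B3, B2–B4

Checking the three conditions: (i) the bags cover all of {0, 1, 2, 3, 4, 5, 6}; (ii) for each edge, some bag contains both endpoints; (iii) the bags containing any fixed vertex form a subtree. All hold, so the decomposition is valid with width 4 − 1 = 3.

Yes; width 3.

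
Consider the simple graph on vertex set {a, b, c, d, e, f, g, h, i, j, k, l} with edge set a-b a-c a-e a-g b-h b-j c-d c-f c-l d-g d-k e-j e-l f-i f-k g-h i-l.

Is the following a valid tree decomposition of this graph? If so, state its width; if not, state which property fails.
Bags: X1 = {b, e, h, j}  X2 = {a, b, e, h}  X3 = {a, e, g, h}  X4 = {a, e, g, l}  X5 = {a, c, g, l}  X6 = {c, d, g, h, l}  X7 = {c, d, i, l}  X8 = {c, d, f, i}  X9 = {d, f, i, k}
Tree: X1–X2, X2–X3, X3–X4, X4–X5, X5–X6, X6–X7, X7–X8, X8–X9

A tree decomposition must satisfy three properties: every vertex lies in some bag; for every edge, both endpoints lie together in some bag; and for every vertex, the bags containing it form a connected subtree. Here bags containing vertex h are not connected in the tree, so the decomposition is invalid.

No — bags containing vertex h are not connected in the tree.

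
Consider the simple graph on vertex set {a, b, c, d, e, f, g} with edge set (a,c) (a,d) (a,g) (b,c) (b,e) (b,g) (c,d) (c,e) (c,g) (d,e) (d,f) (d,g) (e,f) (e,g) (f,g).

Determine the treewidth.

3

A width-3 tree decomposition is:
Bags: B1 = {c, d, e, g}  B2 = {d, e, f, g}  B3 = {a, c, d, g}  B4 = {b, c, e, g}
Tree: B1–B2, B1–B3, B1–B4
Every bag has size at most 4, so the width is 4 − 1 = 3 and tw(G) ≤ 3. Conversely, {c, d, e, g} is a clique of size 4, and the vertices of any clique must share a bag in every tree decomposition; so some bag has ≥ 4 vertices and tw(G) ≥ 3. The upper and lower bounds meet at 3, so that is the treewidth.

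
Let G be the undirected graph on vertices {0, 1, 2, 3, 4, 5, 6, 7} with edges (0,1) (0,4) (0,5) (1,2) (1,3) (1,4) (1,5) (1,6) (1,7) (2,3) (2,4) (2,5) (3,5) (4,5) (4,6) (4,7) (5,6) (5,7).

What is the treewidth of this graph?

3

A width-3 tree decomposition is:
Bags: B1 = {1, 4, 5, 7}  B2 = {1, 2, 4, 5}  B3 = {0, 1, 4, 5}  B4 = {1, 2, 3, 5}  B5 = {1, 4, 5, 6}
Tree: B1–B2, B2–B3, B2–B4, B3–B5
Every bag has size at most 4, so the width is 4 − 1 = 3 and tw(G) ≤ 3. For the lower bound, the 4 vertices {1, 2, 3, 5} are pairwise adjacent, and any tree decomposition puts a clique entirely inside one bag — forcing width ≥ 3. The upper and lower bounds meet at 3, so that is the treewidth.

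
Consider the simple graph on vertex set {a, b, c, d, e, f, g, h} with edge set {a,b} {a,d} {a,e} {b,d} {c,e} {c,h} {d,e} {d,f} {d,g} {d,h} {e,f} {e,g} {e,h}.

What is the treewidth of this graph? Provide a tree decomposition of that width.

Treewidth 2.
One such decomposition:
Bags: B1 = {d, e, h}  B2 = {a, d, e}  B3 = {d, e, f}  B4 = {d, e, g}  B5 = {a, b, d}  B6 = {c, e, h}
Tree: B1–B2, B1–B3, B3–B4, B2–B5, B1–B6

The largest bag has 3 vertices, giving width 2; this decomposition certifies tw(G) ≤ 2. For the lower bound, the 3 vertices {d, e, g} are pairwise adjacent, and any tree decomposition puts a clique entirely inside one bag — forcing width ≥ 2. The upper and lower bounds meet at 2, so that is the treewidth.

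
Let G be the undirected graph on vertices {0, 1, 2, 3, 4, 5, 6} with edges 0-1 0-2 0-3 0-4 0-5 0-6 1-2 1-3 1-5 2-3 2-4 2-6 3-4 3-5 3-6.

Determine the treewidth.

A width-3 tree decomposition is:
Bags: B1 = {0, 1, 2, 3}  B2 = {0, 1, 3, 5}  B3 = {0, 2, 3, 6}  B4 = {0, 2, 3, 4}
Tree: B1–B2, B1–B3, B3–B4
The largest bag has 4 vertices, giving width 3; this decomposition certifies tw(G) ≤ 3. For the lower bound, the 4 vertices {0, 1, 2, 3} are pairwise adjacent, and any tree decomposition puts a clique entirely inside one bag — forcing width ≥ 3. The upper and lower bounds meet at 3, so that is the treewidth.

3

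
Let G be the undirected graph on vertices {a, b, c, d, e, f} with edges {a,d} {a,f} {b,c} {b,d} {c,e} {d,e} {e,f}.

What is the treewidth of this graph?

2

A width-2 tree decomposition is:
Bags: B1 = {a, e, f}  B2 = {a, d, e}  B3 = {c, d, e}  B4 = {b, c, d}
Tree: B1–B2, B2–B3, B3–B4
The largest bag has 3 vertices, giving width 2; this decomposition certifies tw(G) ≤ 2. For the lower bound, G contains the cycle f–a–d–e–f, so G is not a forest; only forests have treewidth ≤ 1, hence tw(G) ≥ 2. Hence tw(G) = 2 exactly.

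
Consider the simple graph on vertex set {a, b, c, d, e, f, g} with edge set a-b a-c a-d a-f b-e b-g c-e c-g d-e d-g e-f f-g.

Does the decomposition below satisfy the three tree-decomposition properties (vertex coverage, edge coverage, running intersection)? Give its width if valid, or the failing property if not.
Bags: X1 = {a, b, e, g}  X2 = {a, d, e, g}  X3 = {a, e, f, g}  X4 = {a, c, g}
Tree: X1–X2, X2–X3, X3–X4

No — edge (e,c) lies in no bag.

A tree decomposition must satisfy three properties: every vertex lies in some bag; for every edge, both endpoints lie together in some bag; and for every vertex, the bags containing it form a connected subtree. Here edge (e,c) lies in no bag, so the decomposition is invalid.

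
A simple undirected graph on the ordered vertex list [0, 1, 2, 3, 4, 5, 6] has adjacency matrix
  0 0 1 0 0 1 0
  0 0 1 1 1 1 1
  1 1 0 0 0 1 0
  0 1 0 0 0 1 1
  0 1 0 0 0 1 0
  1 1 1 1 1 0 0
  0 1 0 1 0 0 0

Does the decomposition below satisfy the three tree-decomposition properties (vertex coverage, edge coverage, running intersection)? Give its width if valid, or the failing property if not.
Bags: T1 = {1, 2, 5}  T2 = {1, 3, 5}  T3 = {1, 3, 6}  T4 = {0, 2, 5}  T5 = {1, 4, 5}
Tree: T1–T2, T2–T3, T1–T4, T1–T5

Yes; width 2.

Checking the three conditions: (i) the bags cover all of {0, 1, 2, 3, 4, 5, 6}; (ii) for each edge, some bag contains both endpoints; (iii) the bags containing any fixed vertex form a subtree. All hold, so the decomposition is valid with width 3 − 1 = 2.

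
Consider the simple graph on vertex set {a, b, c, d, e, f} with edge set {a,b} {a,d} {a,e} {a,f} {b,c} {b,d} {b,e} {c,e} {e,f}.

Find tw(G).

A width-2 tree decomposition is:
Bags: B1 = {a, b, e}  B2 = {a, e, f}  B3 = {a, b, d}  B4 = {b, c, e}
Tree: B1–B2, B1–B3, B1–B4
Every bag has size at most 3, so the width is 3 − 1 = 2 and tw(G) ≤ 2. Conversely, {b, c, e} is a clique of size 3, and the vertices of any clique must share a bag in every tree decomposition; so some bag has ≥ 3 vertices and tw(G) ≥ 2. The upper and lower bounds meet at 2, so that is the treewidth.

2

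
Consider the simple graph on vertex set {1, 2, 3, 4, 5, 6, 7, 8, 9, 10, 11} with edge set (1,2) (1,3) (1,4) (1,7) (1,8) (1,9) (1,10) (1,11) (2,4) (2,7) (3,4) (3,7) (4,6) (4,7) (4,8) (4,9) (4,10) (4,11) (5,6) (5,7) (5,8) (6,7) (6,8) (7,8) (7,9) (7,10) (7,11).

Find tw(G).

3

A width-3 tree decomposition is:
Bags: B1 = {1, 4, 7, 11}  B2 = {1, 4, 7, 10}  B3 = {1, 3, 4, 7}  B4 = {1, 4, 7, 8}  B5 = {1, 4, 7, 9}  B6 = {4, 6, 7, 8}  B7 = {1, 2, 4, 7}  B8 = {5, 6, 7, 8}
Tree: B1–B2, B2–B3, B1–B4, B4–B5, B4–B6, B3–B7, B6–B8
Each bag holds 4 vertices, so the decomposition has width 3, which upper-bounds the treewidth. On the other hand G contains the 4-clique {1, 2, 4, 7}. A clique must lie in a single bag of any decomposition, so no decomposition can have width below 3. The upper and lower bounds meet at 3, so that is the treewidth.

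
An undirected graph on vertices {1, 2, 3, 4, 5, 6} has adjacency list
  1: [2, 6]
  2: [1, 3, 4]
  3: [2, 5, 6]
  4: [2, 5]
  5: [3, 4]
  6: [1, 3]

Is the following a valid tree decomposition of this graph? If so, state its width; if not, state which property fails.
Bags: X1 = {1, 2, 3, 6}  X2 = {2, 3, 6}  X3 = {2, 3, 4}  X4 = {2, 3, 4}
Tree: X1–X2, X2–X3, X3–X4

No — vertex 5 appears in no bag.

A tree decomposition must satisfy three properties: every vertex lies in some bag; for every edge, both endpoints lie together in some bag; and for every vertex, the bags containing it form a connected subtree. Here vertex 5 appears in no bag, so the decomposition is invalid.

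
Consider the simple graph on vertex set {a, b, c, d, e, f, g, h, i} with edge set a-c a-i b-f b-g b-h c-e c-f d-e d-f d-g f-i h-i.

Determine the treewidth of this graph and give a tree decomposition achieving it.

Each bag holds 4 vertices, so the decomposition has width 3, which upper-bounds the treewidth. For the lower bound: the 4 vertex sets {a,c,e}, {d}, {f}, {b,g,h,i} are disjoint, each induces a connected subgraph, and every pair is joined by at least one edge of G. Contracting each set to a single vertex therefore yields K_{4} as a minor, and since treewidth is minor-monotone, tw(G) ≥ tw(K_{4}) = 3. Combining the bounds, tw(G) = 3.

Treewidth 3.
One optimal decomposition is:
Bags: B1 = {a, c, d, e}  B2 = {a, c, d, f}  B3 = {a, d, f, i}  B4 = {d, f, g, i}  B5 = {b, f, g, i}  B6 = {b, g, h, i}
Tree: B1–B2, B2–B3, B3–B4, B4–B5, B5–B6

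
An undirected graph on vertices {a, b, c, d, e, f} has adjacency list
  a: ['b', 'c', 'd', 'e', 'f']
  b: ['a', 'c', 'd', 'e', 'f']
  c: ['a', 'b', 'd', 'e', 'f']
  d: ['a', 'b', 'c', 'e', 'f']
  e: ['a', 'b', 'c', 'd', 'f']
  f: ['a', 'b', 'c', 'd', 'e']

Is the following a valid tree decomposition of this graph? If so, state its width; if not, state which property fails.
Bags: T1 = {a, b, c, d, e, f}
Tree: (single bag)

Checking the three conditions: (i) the bags cover all of {a, b, c, d, e, f}; (ii) for each edge, some bag contains both endpoints; (iii) the bags containing any fixed vertex form a subtree. All hold, so the decomposition is valid with width 6 − 1 = 5.

Yes; width 5.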